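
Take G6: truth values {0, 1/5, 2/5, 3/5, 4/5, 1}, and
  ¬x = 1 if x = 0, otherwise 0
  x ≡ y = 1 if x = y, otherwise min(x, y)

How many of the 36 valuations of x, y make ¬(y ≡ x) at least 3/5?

value 1: 10 assignments (counts)
value 0: 26 assignments
So 10 of the 36 assignments meet the threshold.

10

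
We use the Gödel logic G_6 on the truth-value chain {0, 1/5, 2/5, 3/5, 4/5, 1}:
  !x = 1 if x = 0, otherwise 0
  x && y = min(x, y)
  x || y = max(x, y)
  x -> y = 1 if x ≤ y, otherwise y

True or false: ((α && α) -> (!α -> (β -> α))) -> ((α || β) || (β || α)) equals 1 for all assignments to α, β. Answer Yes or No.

Counterexample: take α = 0, β = 0.
α && α = 0 && 0 = 0
!α = !0 = 1
β -> α = 0 -> 0 = 1
!α -> (β -> α) = 1 -> 1 = 1
(α && α) -> (!α -> (β -> α)) = 0 -> 1 = 1
α || β = 0 || 0 = 0
β || α = 0 || 0 = 0
(α || β) || (β || α) = 0 || 0 = 0
((α && α) -> (!α -> (β -> α))) -> ((α || β) || (β || α)) = 1 -> 0 = 0
This gives 0 ≠ 1.

No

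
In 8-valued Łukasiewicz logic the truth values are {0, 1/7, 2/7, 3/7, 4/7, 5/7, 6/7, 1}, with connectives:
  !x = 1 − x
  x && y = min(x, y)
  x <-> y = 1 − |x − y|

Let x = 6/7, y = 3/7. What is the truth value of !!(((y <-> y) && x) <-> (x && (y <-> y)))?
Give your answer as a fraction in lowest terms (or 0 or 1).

1

y <-> y = 3/7 <-> 3/7 = 1
(y <-> y) && x = 1 && 6/7 = 6/7
y <-> y = 3/7 <-> 3/7 = 1
x && (y <-> y) = 6/7 && 1 = 6/7
((y <-> y) && x) <-> (x && (y <-> y)) = 6/7 <-> 6/7 = 1
!(((y <-> y) && x) <-> (x && (y <-> y))) = !1 = 0
!!(((y <-> y) && x) <-> (x && (y <-> y))) = !0 = 1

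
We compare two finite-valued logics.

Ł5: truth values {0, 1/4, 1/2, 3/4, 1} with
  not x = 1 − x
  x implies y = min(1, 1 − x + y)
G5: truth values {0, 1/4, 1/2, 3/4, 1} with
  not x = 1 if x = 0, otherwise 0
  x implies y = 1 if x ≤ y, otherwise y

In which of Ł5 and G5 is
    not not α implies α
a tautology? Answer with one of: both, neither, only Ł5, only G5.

only Ł5

In Ł5: every assignment gives 1 — tautology.
In G5: at α = 1/4 the value is 1/4 — not a tautology.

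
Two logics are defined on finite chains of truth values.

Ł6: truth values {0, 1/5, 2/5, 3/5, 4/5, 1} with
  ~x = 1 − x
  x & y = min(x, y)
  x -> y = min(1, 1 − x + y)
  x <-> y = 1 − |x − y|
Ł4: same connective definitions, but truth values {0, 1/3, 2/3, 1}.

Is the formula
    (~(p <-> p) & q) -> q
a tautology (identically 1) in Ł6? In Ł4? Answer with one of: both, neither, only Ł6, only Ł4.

In Ł6: every assignment gives 1 — tautology.
In Ł4: every assignment gives 1 — tautology.

both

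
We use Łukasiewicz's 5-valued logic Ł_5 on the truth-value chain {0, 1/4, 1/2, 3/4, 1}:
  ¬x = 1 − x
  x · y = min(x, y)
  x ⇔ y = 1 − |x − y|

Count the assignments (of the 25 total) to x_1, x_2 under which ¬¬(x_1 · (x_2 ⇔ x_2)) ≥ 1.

value 1: 5 assignments (counts)
value 3/4: 5 assignments
value 1/2: 5 assignments
value 1/4: 5 assignments
value 0: 5 assignments
So 5 of the 25 assignments meet the threshold.

5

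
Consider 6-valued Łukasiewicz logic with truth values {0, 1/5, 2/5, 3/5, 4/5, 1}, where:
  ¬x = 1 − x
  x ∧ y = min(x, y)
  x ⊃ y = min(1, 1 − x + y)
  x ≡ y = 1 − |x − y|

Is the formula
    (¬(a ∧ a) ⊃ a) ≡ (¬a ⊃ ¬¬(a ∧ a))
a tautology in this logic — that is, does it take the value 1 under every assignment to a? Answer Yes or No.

a = 0 ↦ 1
a = 1/5 ↦ 1
a = 2/5 ↦ 1
a = 3/5 ↦ 1
a = 4/5 ↦ 1
a = 1 ↦ 1
Every assignment gives a value ≥ 1.

Yes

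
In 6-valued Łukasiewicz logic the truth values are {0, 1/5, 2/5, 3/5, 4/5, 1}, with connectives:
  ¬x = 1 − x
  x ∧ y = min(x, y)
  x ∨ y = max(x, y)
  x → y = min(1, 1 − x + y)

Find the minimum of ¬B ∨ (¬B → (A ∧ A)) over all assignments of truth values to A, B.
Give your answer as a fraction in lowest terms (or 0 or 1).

Take A = 0, B = 2/5:
¬B = ¬2/5 = 3/5
¬B = ¬2/5 = 3/5
A ∧ A = 0 ∧ 0 = 0
¬B → (A ∧ A) = 3/5 → 0 = 2/5
¬B ∨ (¬B → (A ∧ A)) = 3/5 ∨ 2/5 = 3/5
No assignment yields a value below 3/5, so this is the minimum.

3/5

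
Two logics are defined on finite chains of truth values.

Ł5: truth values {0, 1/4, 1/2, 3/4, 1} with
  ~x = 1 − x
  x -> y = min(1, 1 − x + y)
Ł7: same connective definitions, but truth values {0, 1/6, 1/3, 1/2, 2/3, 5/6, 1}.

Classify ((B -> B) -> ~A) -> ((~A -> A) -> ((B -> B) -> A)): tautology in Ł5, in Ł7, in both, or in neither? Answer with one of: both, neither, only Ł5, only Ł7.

both

In Ł5: every assignment gives 1 — tautology.
In Ł7: every assignment gives 1 — tautology.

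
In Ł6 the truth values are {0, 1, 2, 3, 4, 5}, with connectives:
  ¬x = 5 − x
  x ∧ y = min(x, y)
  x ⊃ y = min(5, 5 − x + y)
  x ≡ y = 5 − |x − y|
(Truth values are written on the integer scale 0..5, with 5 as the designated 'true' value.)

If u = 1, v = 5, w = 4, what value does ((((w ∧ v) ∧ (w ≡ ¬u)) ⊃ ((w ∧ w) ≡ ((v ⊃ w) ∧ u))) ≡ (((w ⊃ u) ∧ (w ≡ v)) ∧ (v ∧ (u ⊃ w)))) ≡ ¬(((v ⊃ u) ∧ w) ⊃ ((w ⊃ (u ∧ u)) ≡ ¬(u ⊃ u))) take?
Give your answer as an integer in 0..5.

w ∧ v = 4 ∧ 5 = 4
¬u = ¬1 = 4
w ≡ ¬u = 4 ≡ 4 = 5
(w ∧ v) ∧ (w ≡ ¬u) = 4 ∧ 5 = 4
w ∧ w = 4 ∧ 4 = 4
v ⊃ w = 5 ⊃ 4 = 4
(v ⊃ w) ∧ u = 4 ∧ 1 = 1
(w ∧ w) ≡ ((v ⊃ w) ∧ u) = 4 ≡ 1 = 2
((w ∧ v) ∧ (w ≡ ¬u)) ⊃ ((w ∧ w) ≡ ((v ⊃ w) ∧ u)) = 4 ⊃ 2 = 3
w ⊃ u = 4 ⊃ 1 = 2
w ≡ v = 4 ≡ 5 = 4
(w ⊃ u) ∧ (w ≡ v) = 2 ∧ 4 = 2
u ⊃ w = 1 ⊃ 4 = 5
v ∧ (u ⊃ w) = 5 ∧ 5 = 5
((w ⊃ u) ∧ (w ≡ v)) ∧ (v ∧ (u ⊃ w)) = 2 ∧ 5 = 2
(((w ∧ v) ∧ (w ≡ ¬u)) ⊃ ((w ∧ w) ≡ ((v ⊃ w) ∧ u))) ≡ (((w ⊃ u) ∧ (w ≡ v)) ∧ (v ∧ (u ⊃ w))) = 3 ≡ 2 = 4
v ⊃ u = 5 ⊃ 1 = 1
(v ⊃ u) ∧ w = 1 ∧ 4 = 1
u ∧ u = 1 ∧ 1 = 1
w ⊃ (u ∧ u) = 4 ⊃ 1 = 2
u ⊃ u = 1 ⊃ 1 = 5
¬(u ⊃ u) = ¬5 = 0
(w ⊃ (u ∧ u)) ≡ ¬(u ⊃ u) = 2 ≡ 0 = 3
((v ⊃ u) ∧ w) ⊃ ((w ⊃ (u ∧ u)) ≡ ¬(u ⊃ u)) = 1 ⊃ 3 = 5
¬(((v ⊃ u) ∧ w) ⊃ ((w ⊃ (u ∧ u)) ≡ ¬(u ⊃ u))) = ¬5 = 0
((((w ∧ v) ∧ (w ≡ ¬u)) ⊃ ((w ∧ w) ≡ ((v ⊃ w) ∧ u))) ≡ (((w ⊃ u) ∧ (w ≡ v)) ∧ (v ∧ (u ⊃ w)))) ≡ ¬(((v ⊃ u) ∧ w) ⊃ ((w ⊃ (u ∧ u)) ≡ ¬(u ⊃ u))) = 4 ≡ 0 = 1

1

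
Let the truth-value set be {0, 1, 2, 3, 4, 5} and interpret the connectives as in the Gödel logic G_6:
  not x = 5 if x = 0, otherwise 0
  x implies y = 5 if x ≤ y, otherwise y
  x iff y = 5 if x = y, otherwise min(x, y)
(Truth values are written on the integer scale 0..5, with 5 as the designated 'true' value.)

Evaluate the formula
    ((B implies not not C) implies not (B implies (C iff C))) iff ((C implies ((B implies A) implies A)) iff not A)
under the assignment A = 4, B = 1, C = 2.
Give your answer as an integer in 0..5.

not C = not 2 = 0
not not C = not 0 = 5
B implies not not C = 1 implies 5 = 5
C iff C = 2 iff 2 = 5
B implies (C iff C) = 1 implies 5 = 5
not (B implies (C iff C)) = not 5 = 0
(B implies not not C) implies not (B implies (C iff C)) = 5 implies 0 = 0
B implies A = 1 implies 4 = 5
(B implies A) implies A = 5 implies 4 = 4
C implies ((B implies A) implies A) = 2 implies 4 = 5
not A = not 4 = 0
(C implies ((B implies A) implies A)) iff not A = 5 iff 0 = 0
((B implies not not C) implies not (B implies (C iff C))) iff ((C implies ((B implies A) implies A)) iff not A) = 0 iff 0 = 5

5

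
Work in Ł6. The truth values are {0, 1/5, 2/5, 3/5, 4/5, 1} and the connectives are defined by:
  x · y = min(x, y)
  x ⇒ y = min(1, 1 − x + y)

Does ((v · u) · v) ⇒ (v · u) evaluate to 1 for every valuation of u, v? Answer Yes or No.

At u = 1/5, v = 1/5, for instance:
v · u = 1/5 · 1/5 = 1/5
(v · u) · v = 1/5 · 1/5 = 1/5
((v · u) · v) ⇒ (v · u) = 1/5 ⇒ 1/5 = 1
and checking the remaining 35 assignments likewise gives ≥ 1 in every case.

Yes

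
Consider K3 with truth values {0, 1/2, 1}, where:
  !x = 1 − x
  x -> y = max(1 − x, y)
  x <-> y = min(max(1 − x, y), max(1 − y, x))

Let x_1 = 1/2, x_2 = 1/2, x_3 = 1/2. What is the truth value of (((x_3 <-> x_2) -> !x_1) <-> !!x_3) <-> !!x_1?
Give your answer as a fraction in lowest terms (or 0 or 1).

1/2

x_3 <-> x_2 = 1/2 <-> 1/2 = 1/2
!x_1 = !1/2 = 1/2
(x_3 <-> x_2) -> !x_1 = 1/2 -> 1/2 = 1/2
!x_3 = !1/2 = 1/2
!!x_3 = !1/2 = 1/2
((x_3 <-> x_2) -> !x_1) <-> !!x_3 = 1/2 <-> 1/2 = 1/2
!x_1 = !1/2 = 1/2
!!x_1 = !1/2 = 1/2
(((x_3 <-> x_2) -> !x_1) <-> !!x_3) <-> !!x_1 = 1/2 <-> 1/2 = 1/2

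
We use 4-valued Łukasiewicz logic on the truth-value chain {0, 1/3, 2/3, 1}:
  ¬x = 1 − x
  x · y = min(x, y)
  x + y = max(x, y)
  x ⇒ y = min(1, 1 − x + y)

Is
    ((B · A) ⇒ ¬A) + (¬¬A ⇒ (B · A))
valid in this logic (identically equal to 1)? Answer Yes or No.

Counterexample: take A = 1, B = 1/3.
B · A = 1/3 · 1 = 1/3
¬A = ¬1 = 0
(B · A) ⇒ ¬A = 1/3 ⇒ 0 = 2/3
¬A = ¬1 = 0
¬¬A = ¬0 = 1
B · A = 1/3 · 1 = 1/3
¬¬A ⇒ (B · A) = 1 ⇒ 1/3 = 1/3
((B · A) ⇒ ¬A) + (¬¬A ⇒ (B · A)) = 2/3 + 1/3 = 2/3
This gives 2/3 ≠ 1.

No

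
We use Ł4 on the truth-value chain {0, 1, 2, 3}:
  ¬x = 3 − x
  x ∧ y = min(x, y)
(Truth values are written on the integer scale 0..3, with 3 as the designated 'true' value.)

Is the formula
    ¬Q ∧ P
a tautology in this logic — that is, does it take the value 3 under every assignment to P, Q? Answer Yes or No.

Counterexample: take P = 0, Q = 0.
¬Q = ¬0 = 3
¬Q ∧ P = 3 ∧ 0 = 0
This gives 0 ≠ 3.

No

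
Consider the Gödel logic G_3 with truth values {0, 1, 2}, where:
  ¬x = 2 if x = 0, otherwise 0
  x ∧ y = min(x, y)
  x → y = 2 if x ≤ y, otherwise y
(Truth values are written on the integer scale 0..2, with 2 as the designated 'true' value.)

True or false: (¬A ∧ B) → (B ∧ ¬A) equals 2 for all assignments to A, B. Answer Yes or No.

Yes

A = 0, B = 0 ↦ 2
A = 0, B = 1 ↦ 2
A = 0, B = 2 ↦ 2
A = 1, B = 0 ↦ 2
A = 1, B = 1 ↦ 2
A = 1, B = 2 ↦ 2
A = 2, B = 0 ↦ 2
A = 2, B = 1 ↦ 2
A = 2, B = 2 ↦ 2
Every assignment gives a value ≥ 2.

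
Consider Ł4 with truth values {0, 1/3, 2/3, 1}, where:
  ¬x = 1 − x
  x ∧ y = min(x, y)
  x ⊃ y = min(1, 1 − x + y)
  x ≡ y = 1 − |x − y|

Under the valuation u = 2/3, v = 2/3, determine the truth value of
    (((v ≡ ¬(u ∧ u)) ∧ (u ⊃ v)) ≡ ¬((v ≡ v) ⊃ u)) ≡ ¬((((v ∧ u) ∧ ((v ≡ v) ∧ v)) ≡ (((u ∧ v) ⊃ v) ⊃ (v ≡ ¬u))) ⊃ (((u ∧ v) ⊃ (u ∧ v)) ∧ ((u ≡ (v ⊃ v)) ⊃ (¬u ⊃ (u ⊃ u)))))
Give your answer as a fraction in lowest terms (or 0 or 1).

u ∧ u = 2/3 ∧ 2/3 = 2/3
¬(u ∧ u) = ¬2/3 = 1/3
v ≡ ¬(u ∧ u) = 2/3 ≡ 1/3 = 2/3
u ⊃ v = 2/3 ⊃ 2/3 = 1
(v ≡ ¬(u ∧ u)) ∧ (u ⊃ v) = 2/3 ∧ 1 = 2/3
v ≡ v = 2/3 ≡ 2/3 = 1
(v ≡ v) ⊃ u = 1 ⊃ 2/3 = 2/3
¬((v ≡ v) ⊃ u) = ¬2/3 = 1/3
((v ≡ ¬(u ∧ u)) ∧ (u ⊃ v)) ≡ ¬((v ≡ v) ⊃ u) = 2/3 ≡ 1/3 = 2/3
v ∧ u = 2/3 ∧ 2/3 = 2/3
v ≡ v = 2/3 ≡ 2/3 = 1
(v ≡ v) ∧ v = 1 ∧ 2/3 = 2/3
(v ∧ u) ∧ ((v ≡ v) ∧ v) = 2/3 ∧ 2/3 = 2/3
u ∧ v = 2/3 ∧ 2/3 = 2/3
(u ∧ v) ⊃ v = 2/3 ⊃ 2/3 = 1
¬u = ¬2/3 = 1/3
v ≡ ¬u = 2/3 ≡ 1/3 = 2/3
((u ∧ v) ⊃ v) ⊃ (v ≡ ¬u) = 1 ⊃ 2/3 = 2/3
((v ∧ u) ∧ ((v ≡ v) ∧ v)) ≡ (((u ∧ v) ⊃ v) ⊃ (v ≡ ¬u)) = 2/3 ≡ 2/3 = 1
u ∧ v = 2/3 ∧ 2/3 = 2/3
u ∧ v = 2/3 ∧ 2/3 = 2/3
(u ∧ v) ⊃ (u ∧ v) = 2/3 ⊃ 2/3 = 1
v ⊃ v = 2/3 ⊃ 2/3 = 1
u ≡ (v ⊃ v) = 2/3 ≡ 1 = 2/3
¬u = ¬2/3 = 1/3
u ⊃ u = 2/3 ⊃ 2/3 = 1
¬u ⊃ (u ⊃ u) = 1/3 ⊃ 1 = 1
(u ≡ (v ⊃ v)) ⊃ (¬u ⊃ (u ⊃ u)) = 2/3 ⊃ 1 = 1
((u ∧ v) ⊃ (u ∧ v)) ∧ ((u ≡ (v ⊃ v)) ⊃ (¬u ⊃ (u ⊃ u))) = 1 ∧ 1 = 1
(((v ∧ u) ∧ ((v ≡ v) ∧ v)) ≡ (((u ∧ v) ⊃ v) ⊃ (v ≡ ¬u))) ⊃ (((u ∧ v) ⊃ (u ∧ v)) ∧ ((u ≡ (v ⊃ v)) ⊃ (¬u ⊃ (u ⊃ u)))) = 1 ⊃ 1 = 1
¬((((v ∧ u) ∧ ((v ≡ v) ∧ v)) ≡ (((u ∧ v) ⊃ v) ⊃ (v ≡ ¬u))) ⊃ (((u ∧ v) ⊃ (u ∧ v)) ∧ ((u ≡ (v ⊃ v)) ⊃ (¬u ⊃ (u ⊃ u))))) = ¬1 = 0
(((v ≡ ¬(u ∧ u)) ∧ (u ⊃ v)) ≡ ¬((v ≡ v) ⊃ u)) ≡ ¬((((v ∧ u) ∧ ((v ≡ v) ∧ v)) ≡ (((u ∧ v) ⊃ v) ⊃ (v ≡ ¬u))) ⊃ (((u ∧ v) ⊃ (u ∧ v)) ∧ ((u ≡ (v ⊃ v)) ⊃ (¬u ⊃ (u ⊃ u))))) = 2/3 ≡ 0 = 1/3

1/3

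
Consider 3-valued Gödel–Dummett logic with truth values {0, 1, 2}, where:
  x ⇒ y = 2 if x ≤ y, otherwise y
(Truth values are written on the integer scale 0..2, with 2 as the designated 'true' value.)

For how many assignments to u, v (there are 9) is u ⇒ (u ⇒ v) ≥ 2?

u = 0, v = 0 ↦ 2  ≥
u = 0, v = 1 ↦ 2  ≥
u = 0, v = 2 ↦ 2  ≥
u = 1, v = 0 ↦ 0  <
u = 1, v = 1 ↦ 2  ≥
u = 1, v = 2 ↦ 2  ≥
u = 2, v = 0 ↦ 0  <
u = 2, v = 1 ↦ 1  <
u = 2, v = 2 ↦ 2  ≥
So 6 of the 9 assignments meet the threshold.

6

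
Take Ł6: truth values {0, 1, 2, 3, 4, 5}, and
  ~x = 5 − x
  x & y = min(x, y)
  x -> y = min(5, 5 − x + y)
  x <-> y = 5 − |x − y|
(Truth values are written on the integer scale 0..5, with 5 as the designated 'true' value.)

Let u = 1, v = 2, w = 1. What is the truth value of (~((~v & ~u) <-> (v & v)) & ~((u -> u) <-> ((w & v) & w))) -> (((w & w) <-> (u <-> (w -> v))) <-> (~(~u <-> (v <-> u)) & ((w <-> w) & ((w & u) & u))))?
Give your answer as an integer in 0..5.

~v = ~2 = 3
~u = ~1 = 4
~v & ~u = 3 & 4 = 3
v & v = 2 & 2 = 2
(~v & ~u) <-> (v & v) = 3 <-> 2 = 4
~((~v & ~u) <-> (v & v)) = ~4 = 1
u -> u = 1 -> 1 = 5
w & v = 1 & 2 = 1
(w & v) & w = 1 & 1 = 1
(u -> u) <-> ((w & v) & w) = 5 <-> 1 = 1
~((u -> u) <-> ((w & v) & w)) = ~1 = 4
~((~v & ~u) <-> (v & v)) & ~((u -> u) <-> ((w & v) & w)) = 1 & 4 = 1
w & w = 1 & 1 = 1
w -> v = 1 -> 2 = 5
u <-> (w -> v) = 1 <-> 5 = 1
(w & w) <-> (u <-> (w -> v)) = 1 <-> 1 = 5
~u = ~1 = 4
v <-> u = 2 <-> 1 = 4
~u <-> (v <-> u) = 4 <-> 4 = 5
~(~u <-> (v <-> u)) = ~5 = 0
w <-> w = 1 <-> 1 = 5
w & u = 1 & 1 = 1
(w & u) & u = 1 & 1 = 1
(w <-> w) & ((w & u) & u) = 5 & 1 = 1
~(~u <-> (v <-> u)) & ((w <-> w) & ((w & u) & u)) = 0 & 1 = 0
((w & w) <-> (u <-> (w -> v))) <-> (~(~u <-> (v <-> u)) & ((w <-> w) & ((w & u) & u))) = 5 <-> 0 = 0
(~((~v & ~u) <-> (v & v)) & ~((u -> u) <-> ((w & v) & w))) -> (((w & w) <-> (u <-> (w -> v))) <-> (~(~u <-> (v <-> u)) & ((w <-> w) & ((w & u) & u)))) = 1 -> 0 = 4

4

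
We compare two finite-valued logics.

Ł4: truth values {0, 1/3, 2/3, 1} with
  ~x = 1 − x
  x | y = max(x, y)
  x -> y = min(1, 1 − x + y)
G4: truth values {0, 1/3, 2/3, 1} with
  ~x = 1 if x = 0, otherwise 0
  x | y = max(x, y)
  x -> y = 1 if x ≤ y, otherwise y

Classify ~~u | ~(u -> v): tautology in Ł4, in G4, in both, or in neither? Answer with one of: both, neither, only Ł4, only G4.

neither

In Ł4: at u = 0, v = 0 the value is 0 — not a tautology.
In G4: at u = 0, v = 0 the value is 0 — not a tautology.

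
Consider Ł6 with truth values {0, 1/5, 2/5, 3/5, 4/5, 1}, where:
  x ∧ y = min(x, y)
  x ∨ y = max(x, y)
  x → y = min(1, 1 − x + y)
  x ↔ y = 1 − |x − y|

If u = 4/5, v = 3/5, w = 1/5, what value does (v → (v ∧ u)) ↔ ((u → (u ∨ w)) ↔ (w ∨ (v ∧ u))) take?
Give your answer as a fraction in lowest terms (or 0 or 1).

v ∧ u = 3/5 ∧ 4/5 = 3/5
v → (v ∧ u) = 3/5 → 3/5 = 1
u ∨ w = 4/5 ∨ 1/5 = 4/5
u → (u ∨ w) = 4/5 → 4/5 = 1
v ∧ u = 3/5 ∧ 4/5 = 3/5
w ∨ (v ∧ u) = 1/5 ∨ 3/5 = 3/5
(u → (u ∨ w)) ↔ (w ∨ (v ∧ u)) = 1 ↔ 3/5 = 3/5
(v → (v ∧ u)) ↔ ((u → (u ∨ w)) ↔ (w ∨ (v ∧ u))) = 1 ↔ 3/5 = 3/5

3/5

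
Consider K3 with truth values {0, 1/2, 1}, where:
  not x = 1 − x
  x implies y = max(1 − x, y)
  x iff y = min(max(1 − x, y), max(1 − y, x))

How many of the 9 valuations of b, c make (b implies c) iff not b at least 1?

4

b = 0, c = 0 ↦ 1  ≥
b = 0, c = 1/2 ↦ 1  ≥
b = 0, c = 1 ↦ 1  ≥
b = 1/2, c = 0 ↦ 1/2  <
b = 1/2, c = 1/2 ↦ 1/2  <
b = 1/2, c = 1 ↦ 1/2  <
b = 1, c = 0 ↦ 1  ≥
b = 1, c = 1/2 ↦ 1/2  <
b = 1, c = 1 ↦ 0  <
So 4 of the 9 assignments meet the threshold.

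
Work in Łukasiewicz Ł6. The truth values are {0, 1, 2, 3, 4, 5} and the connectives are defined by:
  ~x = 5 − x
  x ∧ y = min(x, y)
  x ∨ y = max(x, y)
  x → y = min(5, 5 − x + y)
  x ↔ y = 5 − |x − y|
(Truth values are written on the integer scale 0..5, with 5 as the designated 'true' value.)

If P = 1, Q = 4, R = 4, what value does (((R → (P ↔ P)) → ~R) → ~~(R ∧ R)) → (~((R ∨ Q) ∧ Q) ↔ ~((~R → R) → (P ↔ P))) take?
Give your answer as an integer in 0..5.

4

P ↔ P = 1 ↔ 1 = 5
R → (P ↔ P) = 4 → 5 = 5
~R = ~4 = 1
(R → (P ↔ P)) → ~R = 5 → 1 = 1
R ∧ R = 4 ∧ 4 = 4
~(R ∧ R) = ~4 = 1
~~(R ∧ R) = ~1 = 4
((R → (P ↔ P)) → ~R) → ~~(R ∧ R) = 1 → 4 = 5
R ∨ Q = 4 ∨ 4 = 4
(R ∨ Q) ∧ Q = 4 ∧ 4 = 4
~((R ∨ Q) ∧ Q) = ~4 = 1
~R = ~4 = 1
~R → R = 1 → 4 = 5
P ↔ P = 1 ↔ 1 = 5
(~R → R) → (P ↔ P) = 5 → 5 = 5
~((~R → R) → (P ↔ P)) = ~5 = 0
~((R ∨ Q) ∧ Q) ↔ ~((~R → R) → (P ↔ P)) = 1 ↔ 0 = 4
(((R → (P ↔ P)) → ~R) → ~~(R ∧ R)) → (~((R ∨ Q) ∧ Q) ↔ ~((~R → R) → (P ↔ P))) = 5 → 4 = 4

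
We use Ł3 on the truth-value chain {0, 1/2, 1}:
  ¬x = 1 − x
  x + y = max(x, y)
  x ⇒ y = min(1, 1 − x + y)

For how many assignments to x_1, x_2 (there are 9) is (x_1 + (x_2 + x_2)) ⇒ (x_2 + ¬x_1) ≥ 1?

x_1 = 0, x_2 = 0 ↦ 1  ≥
x_1 = 0, x_2 = 1/2 ↦ 1  ≥
x_1 = 0, x_2 = 1 ↦ 1  ≥
x_1 = 1/2, x_2 = 0 ↦ 1  ≥
x_1 = 1/2, x_2 = 1/2 ↦ 1  ≥
x_1 = 1/2, x_2 = 1 ↦ 1  ≥
x_1 = 1, x_2 = 0 ↦ 0  <
x_1 = 1, x_2 = 1/2 ↦ 1/2  <
x_1 = 1, x_2 = 1 ↦ 1  ≥
So 7 of the 9 assignments meet the threshold.

7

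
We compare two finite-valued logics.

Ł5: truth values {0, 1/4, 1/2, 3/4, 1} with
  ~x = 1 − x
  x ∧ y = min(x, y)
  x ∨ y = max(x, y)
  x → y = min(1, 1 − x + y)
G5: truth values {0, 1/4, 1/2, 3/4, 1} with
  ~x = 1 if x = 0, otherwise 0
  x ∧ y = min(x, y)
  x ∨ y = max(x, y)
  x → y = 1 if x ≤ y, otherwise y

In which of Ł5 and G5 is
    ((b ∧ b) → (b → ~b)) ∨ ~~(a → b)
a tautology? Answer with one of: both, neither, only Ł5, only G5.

only G5

In Ł5: at a = 1, b = 3/4 the value is 3/4 — not a tautology.
In G5: every assignment gives 1 — tautology.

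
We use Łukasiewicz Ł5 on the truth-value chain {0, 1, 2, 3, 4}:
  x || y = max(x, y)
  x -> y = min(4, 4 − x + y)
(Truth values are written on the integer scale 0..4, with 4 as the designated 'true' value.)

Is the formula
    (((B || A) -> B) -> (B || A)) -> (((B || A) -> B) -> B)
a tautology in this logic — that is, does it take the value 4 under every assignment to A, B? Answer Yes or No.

No

Counterexample: take A = 1, B = 0.
B || A = 0 || 1 = 1
(B || A) -> B = 1 -> 0 = 3
B || A = 0 || 1 = 1
((B || A) -> B) -> (B || A) = 3 -> 1 = 2
B || A = 0 || 1 = 1
(B || A) -> B = 1 -> 0 = 3
((B || A) -> B) -> B = 3 -> 0 = 1
(((B || A) -> B) -> (B || A)) -> (((B || A) -> B) -> B) = 2 -> 1 = 3
This gives 3 ≠ 4.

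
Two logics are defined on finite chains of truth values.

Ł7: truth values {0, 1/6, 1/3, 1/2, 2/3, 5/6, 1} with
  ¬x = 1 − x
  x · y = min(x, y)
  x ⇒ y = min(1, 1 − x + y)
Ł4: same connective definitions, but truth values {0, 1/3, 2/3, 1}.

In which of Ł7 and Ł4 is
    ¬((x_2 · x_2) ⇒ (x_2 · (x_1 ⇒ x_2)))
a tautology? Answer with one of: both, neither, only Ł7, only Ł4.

In Ł7: at x_1 = 0, x_2 = 0 the value is 0 — not a tautology.
In Ł4: at x_1 = 0, x_2 = 0 the value is 0 — not a tautology.

neither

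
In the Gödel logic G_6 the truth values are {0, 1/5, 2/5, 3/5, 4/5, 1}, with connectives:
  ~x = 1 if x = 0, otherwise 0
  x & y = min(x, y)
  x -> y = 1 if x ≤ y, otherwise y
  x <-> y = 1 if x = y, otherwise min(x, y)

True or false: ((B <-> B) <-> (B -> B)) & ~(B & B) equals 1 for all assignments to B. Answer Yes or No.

No

Counterexample: take B = 1/5.
B <-> B = 1/5 <-> 1/5 = 1
B -> B = 1/5 -> 1/5 = 1
(B <-> B) <-> (B -> B) = 1 <-> 1 = 1
B & B = 1/5 & 1/5 = 1/5
~(B & B) = ~1/5 = 0
((B <-> B) <-> (B -> B)) & ~(B & B) = 1 & 0 = 0
This gives 0 ≠ 1.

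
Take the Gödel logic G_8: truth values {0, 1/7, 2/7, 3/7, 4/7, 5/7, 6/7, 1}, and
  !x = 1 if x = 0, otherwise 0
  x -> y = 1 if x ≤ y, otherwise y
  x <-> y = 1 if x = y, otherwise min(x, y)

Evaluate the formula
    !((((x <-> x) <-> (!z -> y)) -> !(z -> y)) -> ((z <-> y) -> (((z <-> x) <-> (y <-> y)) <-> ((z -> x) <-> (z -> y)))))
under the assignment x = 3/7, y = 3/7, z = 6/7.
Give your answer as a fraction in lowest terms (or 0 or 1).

0

x <-> x = 3/7 <-> 3/7 = 1
!z = !6/7 = 0
!z -> y = 0 -> 3/7 = 1
(x <-> x) <-> (!z -> y) = 1 <-> 1 = 1
z -> y = 6/7 -> 3/7 = 3/7
!(z -> y) = !3/7 = 0
((x <-> x) <-> (!z -> y)) -> !(z -> y) = 1 -> 0 = 0
z <-> y = 6/7 <-> 3/7 = 3/7
z <-> x = 6/7 <-> 3/7 = 3/7
y <-> y = 3/7 <-> 3/7 = 1
(z <-> x) <-> (y <-> y) = 3/7 <-> 1 = 3/7
z -> x = 6/7 -> 3/7 = 3/7
z -> y = 6/7 -> 3/7 = 3/7
(z -> x) <-> (z -> y) = 3/7 <-> 3/7 = 1
((z <-> x) <-> (y <-> y)) <-> ((z -> x) <-> (z -> y)) = 3/7 <-> 1 = 3/7
(z <-> y) -> (((z <-> x) <-> (y <-> y)) <-> ((z -> x) <-> (z -> y))) = 3/7 -> 3/7 = 1
(((x <-> x) <-> (!z -> y)) -> !(z -> y)) -> ((z <-> y) -> (((z <-> x) <-> (y <-> y)) <-> ((z -> x) <-> (z -> y)))) = 0 -> 1 = 1
!((((x <-> x) <-> (!z -> y)) -> !(z -> y)) -> ((z <-> y) -> (((z <-> x) <-> (y <-> y)) <-> ((z -> x) <-> (z -> y))))) = !1 = 0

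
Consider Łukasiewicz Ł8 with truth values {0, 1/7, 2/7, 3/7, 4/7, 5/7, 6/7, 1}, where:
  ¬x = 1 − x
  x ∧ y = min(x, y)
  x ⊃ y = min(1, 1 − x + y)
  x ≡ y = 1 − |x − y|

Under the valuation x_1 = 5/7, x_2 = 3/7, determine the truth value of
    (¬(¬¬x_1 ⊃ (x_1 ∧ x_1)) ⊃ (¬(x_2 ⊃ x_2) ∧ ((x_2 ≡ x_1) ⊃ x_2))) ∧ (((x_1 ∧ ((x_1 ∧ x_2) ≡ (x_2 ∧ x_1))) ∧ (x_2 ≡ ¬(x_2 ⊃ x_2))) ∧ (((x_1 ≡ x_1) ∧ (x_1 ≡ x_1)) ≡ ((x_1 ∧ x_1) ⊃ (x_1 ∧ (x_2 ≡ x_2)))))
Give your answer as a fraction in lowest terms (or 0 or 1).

4/7

¬x_1 = ¬5/7 = 2/7
¬¬x_1 = ¬2/7 = 5/7
x_1 ∧ x_1 = 5/7 ∧ 5/7 = 5/7
¬¬x_1 ⊃ (x_1 ∧ x_1) = 5/7 ⊃ 5/7 = 1
¬(¬¬x_1 ⊃ (x_1 ∧ x_1)) = ¬1 = 0
x_2 ⊃ x_2 = 3/7 ⊃ 3/7 = 1
¬(x_2 ⊃ x_2) = ¬1 = 0
x_2 ≡ x_1 = 3/7 ≡ 5/7 = 5/7
(x_2 ≡ x_1) ⊃ x_2 = 5/7 ⊃ 3/7 = 5/7
¬(x_2 ⊃ x_2) ∧ ((x_2 ≡ x_1) ⊃ x_2) = 0 ∧ 5/7 = 0
¬(¬¬x_1 ⊃ (x_1 ∧ x_1)) ⊃ (¬(x_2 ⊃ x_2) ∧ ((x_2 ≡ x_1) ⊃ x_2)) = 0 ⊃ 0 = 1
x_1 ∧ x_2 = 5/7 ∧ 3/7 = 3/7
x_2 ∧ x_1 = 3/7 ∧ 5/7 = 3/7
(x_1 ∧ x_2) ≡ (x_2 ∧ x_1) = 3/7 ≡ 3/7 = 1
x_1 ∧ ((x_1 ∧ x_2) ≡ (x_2 ∧ x_1)) = 5/7 ∧ 1 = 5/7
x_2 ⊃ x_2 = 3/7 ⊃ 3/7 = 1
¬(x_2 ⊃ x_2) = ¬1 = 0
x_2 ≡ ¬(x_2 ⊃ x_2) = 3/7 ≡ 0 = 4/7
(x_1 ∧ ((x_1 ∧ x_2) ≡ (x_2 ∧ x_1))) ∧ (x_2 ≡ ¬(x_2 ⊃ x_2)) = 5/7 ∧ 4/7 = 4/7
x_1 ≡ x_1 = 5/7 ≡ 5/7 = 1
x_1 ≡ x_1 = 5/7 ≡ 5/7 = 1
(x_1 ≡ x_1) ∧ (x_1 ≡ x_1) = 1 ∧ 1 = 1
x_1 ∧ x_1 = 5/7 ∧ 5/7 = 5/7
x_2 ≡ x_2 = 3/7 ≡ 3/7 = 1
x_1 ∧ (x_2 ≡ x_2) = 5/7 ∧ 1 = 5/7
(x_1 ∧ x_1) ⊃ (x_1 ∧ (x_2 ≡ x_2)) = 5/7 ⊃ 5/7 = 1
((x_1 ≡ x_1) ∧ (x_1 ≡ x_1)) ≡ ((x_1 ∧ x_1) ⊃ (x_1 ∧ (x_2 ≡ x_2))) = 1 ≡ 1 = 1
((x_1 ∧ ((x_1 ∧ x_2) ≡ (x_2 ∧ x_1))) ∧ (x_2 ≡ ¬(x_2 ⊃ x_2))) ∧ (((x_1 ≡ x_1) ∧ (x_1 ≡ x_1)) ≡ ((x_1 ∧ x_1) ⊃ (x_1 ∧ (x_2 ≡ x_2)))) = 4/7 ∧ 1 = 4/7
(¬(¬¬x_1 ⊃ (x_1 ∧ x_1)) ⊃ (¬(x_2 ⊃ x_2) ∧ ((x_2 ≡ x_1) ⊃ x_2))) ∧ (((x_1 ∧ ((x_1 ∧ x_2) ≡ (x_2 ∧ x_1))) ∧ (x_2 ≡ ¬(x_2 ⊃ x_2))) ∧ (((x_1 ≡ x_1) ∧ (x_1 ≡ x_1)) ≡ ((x_1 ∧ x_1) ⊃ (x_1 ∧ (x_2 ≡ x_2))))) = 1 ∧ 4/7 = 4/7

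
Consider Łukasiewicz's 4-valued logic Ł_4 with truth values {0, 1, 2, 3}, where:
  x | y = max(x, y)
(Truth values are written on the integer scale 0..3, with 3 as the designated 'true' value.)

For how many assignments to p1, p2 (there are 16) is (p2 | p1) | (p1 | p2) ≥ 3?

7

p1 = 0, p2 = 0 ↦ 0  <
p1 = 0, p2 = 1 ↦ 1  <
p1 = 0, p2 = 2 ↦ 2  <
p1 = 0, p2 = 3 ↦ 3  ≥
p1 = 1, p2 = 0 ↦ 1  <
p1 = 1, p2 = 1 ↦ 1  <
p1 = 1, p2 = 2 ↦ 2  <
p1 = 1, p2 = 3 ↦ 3  ≥
p1 = 2, p2 = 0 ↦ 2  <
p1 = 2, p2 = 1 ↦ 2  <
p1 = 2, p2 = 2 ↦ 2  <
p1 = 2, p2 = 3 ↦ 3  ≥
p1 = 3, p2 = 0 ↦ 3  ≥
p1 = 3, p2 = 1 ↦ 3  ≥
p1 = 3, p2 = 2 ↦ 3  ≥
p1 = 3, p2 = 3 ↦ 3  ≥
So 7 of the 16 assignments meet the threshold.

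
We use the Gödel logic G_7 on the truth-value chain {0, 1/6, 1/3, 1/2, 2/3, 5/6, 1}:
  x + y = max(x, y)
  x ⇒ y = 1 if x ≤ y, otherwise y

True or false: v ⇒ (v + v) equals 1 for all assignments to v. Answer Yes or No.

Yes

v = 0 ↦ 1
v = 1/6 ↦ 1
v = 1/3 ↦ 1
v = 1/2 ↦ 1
v = 2/3 ↦ 1
v = 5/6 ↦ 1
v = 1 ↦ 1
Every assignment gives a value ≥ 1.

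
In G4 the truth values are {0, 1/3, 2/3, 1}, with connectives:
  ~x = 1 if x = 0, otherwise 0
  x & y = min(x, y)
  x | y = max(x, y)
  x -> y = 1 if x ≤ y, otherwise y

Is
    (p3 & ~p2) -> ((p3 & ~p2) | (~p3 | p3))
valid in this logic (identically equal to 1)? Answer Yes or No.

Yes

p2 = 0, p3 = 0 ↦ 1
p2 = 0, p3 = 1/3 ↦ 1
p2 = 0, p3 = 2/3 ↦ 1
p2 = 0, p3 = 1 ↦ 1
p2 = 1/3, p3 = 0 ↦ 1
p2 = 1/3, p3 = 1/3 ↦ 1
p2 = 1/3, p3 = 2/3 ↦ 1
p2 = 1/3, p3 = 1 ↦ 1
p2 = 2/3, p3 = 0 ↦ 1
p2 = 2/3, p3 = 1/3 ↦ 1
p2 = 2/3, p3 = 2/3 ↦ 1
p2 = 2/3, p3 = 1 ↦ 1
p2 = 1, p3 = 0 ↦ 1
p2 = 1, p3 = 1/3 ↦ 1
p2 = 1, p3 = 2/3 ↦ 1
p2 = 1, p3 = 1 ↦ 1
Every assignment gives a value ≥ 1.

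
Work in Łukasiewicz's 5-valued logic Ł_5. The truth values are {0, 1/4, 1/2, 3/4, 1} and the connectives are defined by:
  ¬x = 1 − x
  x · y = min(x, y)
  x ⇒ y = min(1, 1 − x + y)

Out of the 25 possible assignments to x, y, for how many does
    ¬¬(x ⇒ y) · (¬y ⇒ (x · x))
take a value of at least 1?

value 1: 9 assignments (counts)
value 3/4: 5 assignments
value 1/2: 5 assignments
value 1/4: 4 assignments
value 0: 2 assignments
So 9 of the 25 assignments meet the threshold.

9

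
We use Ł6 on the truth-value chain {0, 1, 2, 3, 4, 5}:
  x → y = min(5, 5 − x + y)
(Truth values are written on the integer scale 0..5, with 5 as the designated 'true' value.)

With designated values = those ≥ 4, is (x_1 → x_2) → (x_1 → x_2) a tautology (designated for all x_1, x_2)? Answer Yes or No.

Yes

At x_1 = 1, x_2 = 0, for instance:
x_1 → x_2 = 1 → 0 = 4
x_1 → x_2 = 1 → 0 = 4
(x_1 → x_2) → (x_1 → x_2) = 4 → 4 = 5
and checking the remaining 35 assignments likewise gives ≥ 4 in every case.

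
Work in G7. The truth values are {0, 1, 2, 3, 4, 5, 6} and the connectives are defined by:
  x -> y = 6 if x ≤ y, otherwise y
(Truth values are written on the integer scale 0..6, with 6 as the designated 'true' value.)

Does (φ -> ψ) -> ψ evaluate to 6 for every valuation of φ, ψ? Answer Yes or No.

Counterexample: take φ = 0, ψ = 0.
φ -> ψ = 0 -> 0 = 6
(φ -> ψ) -> ψ = 6 -> 0 = 0
This gives 0 ≠ 6.

No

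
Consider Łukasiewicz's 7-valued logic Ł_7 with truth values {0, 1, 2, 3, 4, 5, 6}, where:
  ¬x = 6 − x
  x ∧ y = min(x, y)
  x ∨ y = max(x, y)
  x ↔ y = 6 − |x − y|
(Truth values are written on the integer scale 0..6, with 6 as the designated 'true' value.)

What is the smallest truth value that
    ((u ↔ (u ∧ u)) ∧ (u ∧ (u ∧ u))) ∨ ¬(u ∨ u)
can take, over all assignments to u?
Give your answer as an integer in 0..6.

3

Take u = 3:
u ∧ u = 3 ∧ 3 = 3
u ↔ (u ∧ u) = 3 ↔ 3 = 6
u ∧ u = 3 ∧ 3 = 3
u ∧ (u ∧ u) = 3 ∧ 3 = 3
(u ↔ (u ∧ u)) ∧ (u ∧ (u ∧ u)) = 6 ∧ 3 = 3
u ∨ u = 3 ∨ 3 = 3
¬(u ∨ u) = ¬3 = 3
((u ↔ (u ∧ u)) ∧ (u ∧ (u ∧ u))) ∨ ¬(u ∨ u) = 3 ∨ 3 = 3
No assignment yields a value below 3, so this is the minimum.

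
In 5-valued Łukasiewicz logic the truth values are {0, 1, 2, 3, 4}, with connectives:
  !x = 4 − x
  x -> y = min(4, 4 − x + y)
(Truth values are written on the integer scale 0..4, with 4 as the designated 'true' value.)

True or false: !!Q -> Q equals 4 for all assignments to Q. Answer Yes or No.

Q = 0 ↦ 4
Q = 1 ↦ 4
Q = 2 ↦ 4
Q = 3 ↦ 4
Q = 4 ↦ 4
Every assignment gives a value ≥ 4.

Yes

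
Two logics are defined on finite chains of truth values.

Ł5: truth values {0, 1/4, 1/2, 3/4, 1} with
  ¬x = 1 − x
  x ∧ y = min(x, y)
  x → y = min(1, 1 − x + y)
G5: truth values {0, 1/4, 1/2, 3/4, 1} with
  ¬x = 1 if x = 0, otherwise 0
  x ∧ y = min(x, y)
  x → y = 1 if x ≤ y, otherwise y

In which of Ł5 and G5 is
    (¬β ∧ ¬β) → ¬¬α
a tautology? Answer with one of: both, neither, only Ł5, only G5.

In Ł5: at α = 0, β = 0 the value is 0 — not a tautology.
In G5: at α = 0, β = 0 the value is 0 — not a tautology.

neither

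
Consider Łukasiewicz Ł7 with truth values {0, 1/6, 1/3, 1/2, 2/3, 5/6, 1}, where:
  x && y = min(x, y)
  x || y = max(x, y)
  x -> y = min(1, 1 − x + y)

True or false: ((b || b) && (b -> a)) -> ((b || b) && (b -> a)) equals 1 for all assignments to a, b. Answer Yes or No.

At a = 2/3, b = 2/3, for instance:
b || b = 2/3 || 2/3 = 2/3
b -> a = 2/3 -> 2/3 = 1
(b || b) && (b -> a) = 2/3 && 1 = 2/3
((b || b) && (b -> a)) -> ((b || b) && (b -> a)) = 2/3 -> 2/3 = 1
and checking the remaining 48 assignments likewise gives ≥ 1 in every case.

Yes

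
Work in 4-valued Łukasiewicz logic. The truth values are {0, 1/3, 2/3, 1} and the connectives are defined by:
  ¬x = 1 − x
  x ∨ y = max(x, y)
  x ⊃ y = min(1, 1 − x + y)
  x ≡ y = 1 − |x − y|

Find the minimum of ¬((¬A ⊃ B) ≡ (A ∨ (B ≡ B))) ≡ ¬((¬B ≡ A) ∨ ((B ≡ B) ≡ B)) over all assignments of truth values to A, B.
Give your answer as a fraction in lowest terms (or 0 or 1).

Take A = 2/3, B = 2/3:
¬A = ¬2/3 = 1/3
¬A ⊃ B = 1/3 ⊃ 2/3 = 1
B ≡ B = 2/3 ≡ 2/3 = 1
A ∨ (B ≡ B) = 2/3 ∨ 1 = 1
(¬A ⊃ B) ≡ (A ∨ (B ≡ B)) = 1 ≡ 1 = 1
¬((¬A ⊃ B) ≡ (A ∨ (B ≡ B))) = ¬1 = 0
¬B = ¬2/3 = 1/3
¬B ≡ A = 1/3 ≡ 2/3 = 2/3
B ≡ B = 2/3 ≡ 2/3 = 1
(B ≡ B) ≡ B = 1 ≡ 2/3 = 2/3
(¬B ≡ A) ∨ ((B ≡ B) ≡ B) = 2/3 ∨ 2/3 = 2/3
¬((¬B ≡ A) ∨ ((B ≡ B) ≡ B)) = ¬2/3 = 1/3
¬((¬A ⊃ B) ≡ (A ∨ (B ≡ B))) ≡ ¬((¬B ≡ A) ∨ ((B ≡ B) ≡ B)) = 0 ≡ 1/3 = 2/3
No assignment yields a value below 2/3, so this is the minimum.

2/3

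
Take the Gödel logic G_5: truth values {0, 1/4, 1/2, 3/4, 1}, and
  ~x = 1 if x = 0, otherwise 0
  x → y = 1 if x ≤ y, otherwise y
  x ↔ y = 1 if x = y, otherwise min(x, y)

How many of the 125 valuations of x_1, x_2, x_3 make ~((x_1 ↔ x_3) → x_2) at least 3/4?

value 1: 17 assignments (counts)
value 0: 108 assignments
So 17 of the 125 assignments meet the threshold.

17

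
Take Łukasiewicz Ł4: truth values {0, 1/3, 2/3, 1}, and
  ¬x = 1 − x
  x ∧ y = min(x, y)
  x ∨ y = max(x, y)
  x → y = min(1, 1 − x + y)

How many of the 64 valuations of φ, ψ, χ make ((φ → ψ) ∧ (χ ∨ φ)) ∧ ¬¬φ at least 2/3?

20

value 1: 4 assignments (counts)
value 2/3: 16 assignments (counts)
value 1/3: 24 assignments
value 0: 20 assignments
So 20 of the 64 assignments meet the threshold.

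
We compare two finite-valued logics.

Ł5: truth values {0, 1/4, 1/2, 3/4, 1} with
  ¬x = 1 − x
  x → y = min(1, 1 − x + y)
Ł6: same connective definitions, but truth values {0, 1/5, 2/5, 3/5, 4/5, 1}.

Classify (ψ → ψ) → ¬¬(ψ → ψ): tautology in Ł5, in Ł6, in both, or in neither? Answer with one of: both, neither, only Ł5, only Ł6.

In Ł5: every assignment gives 1 — tautology.
In Ł6: every assignment gives 1 — tautology.

both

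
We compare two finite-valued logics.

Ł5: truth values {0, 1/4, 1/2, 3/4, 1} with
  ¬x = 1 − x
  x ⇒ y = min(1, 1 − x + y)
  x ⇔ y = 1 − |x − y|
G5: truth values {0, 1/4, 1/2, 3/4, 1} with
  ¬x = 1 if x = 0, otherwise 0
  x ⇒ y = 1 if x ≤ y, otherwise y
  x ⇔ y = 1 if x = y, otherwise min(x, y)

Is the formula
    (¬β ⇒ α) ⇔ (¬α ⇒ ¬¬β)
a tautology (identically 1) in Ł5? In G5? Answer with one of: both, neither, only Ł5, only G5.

In Ł5: every assignment gives 1 — tautology.
In G5: at α = 1/4, β = 0 the value is 1/4 — not a tautology.

only Ł5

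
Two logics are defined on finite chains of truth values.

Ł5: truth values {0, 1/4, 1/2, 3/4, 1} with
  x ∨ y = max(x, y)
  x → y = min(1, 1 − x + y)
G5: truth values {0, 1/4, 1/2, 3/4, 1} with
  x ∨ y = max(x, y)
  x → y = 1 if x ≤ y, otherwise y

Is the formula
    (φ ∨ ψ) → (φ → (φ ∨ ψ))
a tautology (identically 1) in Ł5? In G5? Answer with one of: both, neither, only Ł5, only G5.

both

In Ł5: every assignment gives 1 — tautology.
In G5: every assignment gives 1 — tautology.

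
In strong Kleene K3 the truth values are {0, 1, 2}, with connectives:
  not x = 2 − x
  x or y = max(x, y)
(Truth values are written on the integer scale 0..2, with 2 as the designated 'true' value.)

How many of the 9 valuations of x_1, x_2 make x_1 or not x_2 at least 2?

x_1 = 0, x_2 = 0 ↦ 2  ≥
x_1 = 0, x_2 = 1 ↦ 1  <
x_1 = 0, x_2 = 2 ↦ 0  <
x_1 = 1, x_2 = 0 ↦ 2  ≥
x_1 = 1, x_2 = 1 ↦ 1  <
x_1 = 1, x_2 = 2 ↦ 1  <
x_1 = 2, x_2 = 0 ↦ 2  ≥
x_1 = 2, x_2 = 1 ↦ 2  ≥
x_1 = 2, x_2 = 2 ↦ 2  ≥
So 5 of the 9 assignments meet the threshold.

5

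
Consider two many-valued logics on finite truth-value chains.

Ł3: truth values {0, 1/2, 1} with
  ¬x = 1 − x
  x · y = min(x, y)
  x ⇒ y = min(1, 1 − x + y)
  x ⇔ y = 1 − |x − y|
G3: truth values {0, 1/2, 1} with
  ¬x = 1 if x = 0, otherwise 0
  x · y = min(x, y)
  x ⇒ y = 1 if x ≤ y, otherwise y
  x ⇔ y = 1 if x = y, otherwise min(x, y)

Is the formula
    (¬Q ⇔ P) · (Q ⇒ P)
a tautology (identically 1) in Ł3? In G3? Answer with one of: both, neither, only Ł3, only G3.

In Ł3: at P = 0, Q = 0 the value is 0 — not a tautology.
In G3: at P = 0, Q = 0 the value is 0 — not a tautology.

neither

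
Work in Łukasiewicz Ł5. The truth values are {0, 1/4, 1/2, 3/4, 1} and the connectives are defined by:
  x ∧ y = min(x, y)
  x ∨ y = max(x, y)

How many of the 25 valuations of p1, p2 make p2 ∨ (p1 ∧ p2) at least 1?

5

value 1: 5 assignments (counts)
value 3/4: 5 assignments
value 1/2: 5 assignments
value 1/4: 5 assignments
value 0: 5 assignments
So 5 of the 25 assignments meet the threshold.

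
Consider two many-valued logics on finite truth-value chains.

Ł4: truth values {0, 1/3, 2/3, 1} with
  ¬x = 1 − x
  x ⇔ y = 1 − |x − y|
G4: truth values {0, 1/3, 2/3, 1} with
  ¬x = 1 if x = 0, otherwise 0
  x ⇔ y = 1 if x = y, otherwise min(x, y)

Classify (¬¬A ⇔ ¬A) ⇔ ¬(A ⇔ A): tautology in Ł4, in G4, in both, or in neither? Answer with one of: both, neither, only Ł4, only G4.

only G4

In Ł4: at A = 1/3 the value is 1/3 — not a tautology.
In G4: every assignment gives 1 — tautology.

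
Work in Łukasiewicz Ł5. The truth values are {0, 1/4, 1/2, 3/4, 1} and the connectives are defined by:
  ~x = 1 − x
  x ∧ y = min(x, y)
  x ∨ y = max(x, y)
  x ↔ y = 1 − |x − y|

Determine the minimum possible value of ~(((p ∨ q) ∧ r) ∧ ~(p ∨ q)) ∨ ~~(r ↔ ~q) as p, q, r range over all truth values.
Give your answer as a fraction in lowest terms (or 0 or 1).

Take p = 0, q = 1/2, r = 1:
p ∨ q = 0 ∨ 1/2 = 1/2
(p ∨ q) ∧ r = 1/2 ∧ 1 = 1/2
p ∨ q = 0 ∨ 1/2 = 1/2
~(p ∨ q) = ~1/2 = 1/2
((p ∨ q) ∧ r) ∧ ~(p ∨ q) = 1/2 ∧ 1/2 = 1/2
~(((p ∨ q) ∧ r) ∧ ~(p ∨ q)) = ~1/2 = 1/2
~q = ~1/2 = 1/2
r ↔ ~q = 1 ↔ 1/2 = 1/2
~(r ↔ ~q) = ~1/2 = 1/2
~~(r ↔ ~q) = ~1/2 = 1/2
~(((p ∨ q) ∧ r) ∧ ~(p ∨ q)) ∨ ~~(r ↔ ~q) = 1/2 ∨ 1/2 = 1/2
No assignment yields a value below 1/2, so this is the minimum.

1/2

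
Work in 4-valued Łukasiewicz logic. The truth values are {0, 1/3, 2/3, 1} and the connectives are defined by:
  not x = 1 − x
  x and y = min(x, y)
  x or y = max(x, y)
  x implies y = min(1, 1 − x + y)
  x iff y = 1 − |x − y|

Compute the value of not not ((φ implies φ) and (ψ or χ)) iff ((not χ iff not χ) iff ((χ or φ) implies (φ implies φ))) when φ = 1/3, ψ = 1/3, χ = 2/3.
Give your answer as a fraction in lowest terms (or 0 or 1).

2/3

φ implies φ = 1/3 implies 1/3 = 1
ψ or χ = 1/3 or 2/3 = 2/3
(φ implies φ) and (ψ or χ) = 1 and 2/3 = 2/3
not ((φ implies φ) and (ψ or χ)) = not 2/3 = 1/3
not not ((φ implies φ) and (ψ or χ)) = not 1/3 = 2/3
not χ = not 2/3 = 1/3
not χ = not 2/3 = 1/3
not χ iff not χ = 1/3 iff 1/3 = 1
χ or φ = 2/3 or 1/3 = 2/3
φ implies φ = 1/3 implies 1/3 = 1
(χ or φ) implies (φ implies φ) = 2/3 implies 1 = 1
(not χ iff not χ) iff ((χ or φ) implies (φ implies φ)) = 1 iff 1 = 1
not not ((φ implies φ) and (ψ or χ)) iff ((not χ iff not χ) iff ((χ or φ) implies (φ implies φ))) = 2/3 iff 1 = 2/3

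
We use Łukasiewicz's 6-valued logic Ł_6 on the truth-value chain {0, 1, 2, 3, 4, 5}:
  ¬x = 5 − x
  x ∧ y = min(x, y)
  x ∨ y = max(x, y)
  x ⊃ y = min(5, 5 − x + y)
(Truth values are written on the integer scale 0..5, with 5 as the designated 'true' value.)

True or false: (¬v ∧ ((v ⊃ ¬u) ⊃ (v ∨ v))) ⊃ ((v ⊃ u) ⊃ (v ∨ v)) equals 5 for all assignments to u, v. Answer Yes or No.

No

Counterexample: take u = 4, v = 2.
¬v = ¬2 = 3
¬u = ¬4 = 1
v ⊃ ¬u = 2 ⊃ 1 = 4
v ∨ v = 2 ∨ 2 = 2
(v ⊃ ¬u) ⊃ (v ∨ v) = 4 ⊃ 2 = 3
¬v ∧ ((v ⊃ ¬u) ⊃ (v ∨ v)) = 3 ∧ 3 = 3
v ⊃ u = 2 ⊃ 4 = 5
v ∨ v = 2 ∨ 2 = 2
(v ⊃ u) ⊃ (v ∨ v) = 5 ⊃ 2 = 2
(¬v ∧ ((v ⊃ ¬u) ⊃ (v ∨ v))) ⊃ ((v ⊃ u) ⊃ (v ∨ v)) = 3 ⊃ 2 = 4
This gives 4 ≠ 5.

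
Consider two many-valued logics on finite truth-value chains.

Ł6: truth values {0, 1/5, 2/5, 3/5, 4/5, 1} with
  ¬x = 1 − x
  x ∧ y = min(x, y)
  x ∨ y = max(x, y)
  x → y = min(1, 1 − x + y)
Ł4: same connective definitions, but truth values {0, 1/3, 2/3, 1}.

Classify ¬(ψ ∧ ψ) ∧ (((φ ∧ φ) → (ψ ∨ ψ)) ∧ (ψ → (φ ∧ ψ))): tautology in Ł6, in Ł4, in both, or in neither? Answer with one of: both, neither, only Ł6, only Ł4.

In Ł6: at φ = 0, ψ = 1/5 the value is 4/5 — not a tautology.
In Ł4: at φ = 0, ψ = 1/3 the value is 2/3 — not a tautology.

neither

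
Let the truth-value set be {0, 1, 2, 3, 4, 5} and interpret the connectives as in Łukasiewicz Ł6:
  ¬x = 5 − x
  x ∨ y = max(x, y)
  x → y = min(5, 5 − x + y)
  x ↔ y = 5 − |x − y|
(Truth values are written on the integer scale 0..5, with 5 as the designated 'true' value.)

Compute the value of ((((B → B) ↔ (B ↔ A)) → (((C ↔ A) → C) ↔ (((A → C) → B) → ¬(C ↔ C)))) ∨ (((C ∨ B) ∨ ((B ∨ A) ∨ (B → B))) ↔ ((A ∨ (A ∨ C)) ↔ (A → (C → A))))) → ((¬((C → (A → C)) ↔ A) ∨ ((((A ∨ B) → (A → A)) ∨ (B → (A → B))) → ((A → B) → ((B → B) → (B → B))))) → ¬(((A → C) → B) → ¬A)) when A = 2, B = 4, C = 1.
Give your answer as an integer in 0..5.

2

B → B = 4 → 4 = 5
B ↔ A = 4 ↔ 2 = 3
(B → B) ↔ (B ↔ A) = 5 ↔ 3 = 3
C ↔ A = 1 ↔ 2 = 4
(C ↔ A) → C = 4 → 1 = 2
A → C = 2 → 1 = 4
(A → C) → B = 4 → 4 = 5
C ↔ C = 1 ↔ 1 = 5
¬(C ↔ C) = ¬5 = 0
((A → C) → B) → ¬(C ↔ C) = 5 → 0 = 0
((C ↔ A) → C) ↔ (((A → C) → B) → ¬(C ↔ C)) = 2 ↔ 0 = 3
((B → B) ↔ (B ↔ A)) → (((C ↔ A) → C) ↔ (((A → C) → B) → ¬(C ↔ C))) = 3 → 3 = 5
C ∨ B = 1 ∨ 4 = 4
B ∨ A = 4 ∨ 2 = 4
B → B = 4 → 4 = 5
(B ∨ A) ∨ (B → B) = 4 ∨ 5 = 5
(C ∨ B) ∨ ((B ∨ A) ∨ (B → B)) = 4 ∨ 5 = 5
A ∨ C = 2 ∨ 1 = 2
A ∨ (A ∨ C) = 2 ∨ 2 = 2
C → A = 1 → 2 = 5
A → (C → A) = 2 → 5 = 5
(A ∨ (A ∨ C)) ↔ (A → (C → A)) = 2 ↔ 5 = 2
((C ∨ B) ∨ ((B ∨ A) ∨ (B → B))) ↔ ((A ∨ (A ∨ C)) ↔ (A → (C → A))) = 5 ↔ 2 = 2
(((B → B) ↔ (B ↔ A)) → (((C ↔ A) → C) ↔ (((A → C) → B) → ¬(C ↔ C)))) ∨ (((C ∨ B) ∨ ((B ∨ A) ∨ (B → B))) ↔ ((A ∨ (A ∨ C)) ↔ (A → (C → A)))) = 5 ∨ 2 = 5
A → C = 2 → 1 = 4
C → (A → C) = 1 → 4 = 5
(C → (A → C)) ↔ A = 5 ↔ 2 = 2
¬((C → (A → C)) ↔ A) = ¬2 = 3
A ∨ B = 2 ∨ 4 = 4
A → A = 2 → 2 = 5
(A ∨ B) → (A → A) = 4 → 5 = 5
A → B = 2 → 4 = 5
B → (A → B) = 4 → 5 = 5
((A ∨ B) → (A → A)) ∨ (B → (A → B)) = 5 ∨ 5 = 5
A → B = 2 → 4 = 5
B → B = 4 → 4 = 5
B → B = 4 → 4 = 5
(B → B) → (B → B) = 5 → 5 = 5
(A → B) → ((B → B) → (B → B)) = 5 → 5 = 5
(((A ∨ B) → (A → A)) ∨ (B → (A → B))) → ((A → B) → ((B → B) → (B → B))) = 5 → 5 = 5
¬((C → (A → C)) ↔ A) ∨ ((((A ∨ B) → (A → A)) ∨ (B → (A → B))) → ((A → B) → ((B → B) → (B → B)))) = 3 ∨ 5 = 5
A → C = 2 → 1 = 4
(A → C) → B = 4 → 4 = 5
¬A = ¬2 = 3
((A → C) → B) → ¬A = 5 → 3 = 3
¬(((A → C) → B) → ¬A) = ¬3 = 2
(¬((C → (A → C)) ↔ A) ∨ ((((A ∨ B) → (A → A)) ∨ (B → (A → B))) → ((A → B) → ((B → B) → (B → B))))) → ¬(((A → C) → B) → ¬A) = 5 → 2 = 2
((((B → B) ↔ (B ↔ A)) → (((C ↔ A) → C) ↔ (((A → C) → B) → ¬(C ↔ C)))) ∨ (((C ∨ B) ∨ ((B ∨ A) ∨ (B → B))) ↔ ((A ∨ (A ∨ C)) ↔ (A → (C → A))))) → ((¬((C → (A → C)) ↔ A) ∨ ((((A ∨ B) → (A → A)) ∨ (B → (A → B))) → ((A → B) → ((B → B) → (B → B))))) → ¬(((A → C) → B) → ¬A)) = 5 → 2 = 2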